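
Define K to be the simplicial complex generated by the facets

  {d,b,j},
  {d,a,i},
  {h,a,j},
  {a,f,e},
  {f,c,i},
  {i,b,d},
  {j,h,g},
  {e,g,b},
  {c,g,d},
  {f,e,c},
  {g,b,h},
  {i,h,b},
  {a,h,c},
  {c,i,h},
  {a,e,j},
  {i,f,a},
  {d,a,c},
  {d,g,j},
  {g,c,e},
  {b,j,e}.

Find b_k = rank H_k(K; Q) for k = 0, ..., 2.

b_0 = 1, b_1 = 1, b_2 = 0.

Fix the vertex order a < b < c < d < e < f < g < h < i < j and write every simplex with vertices in increasing order. Then dim K = 2 and the simplices of K are:

  0-simplices (10): a, b, c, d, e, f, g, h, i, j
  1-simplices (30): ac, ad, ae, af, ah, ai, aj, bd, be, bg, bh, bi, bj, cd, ce, cf, cg, ch, ci, dg, di, dj, ef, eg, ej, fi, gh, gj, hi, hj
  2-simplices (20): acd, ach, adi, aef, aej, afi, ahj, bdi, bdj, beg, bej, bgh, bhi, cdg, cef, ceg, cfi, chi, dgj, ghj

so the chain groups are C_0 ≅ Z^10, C_1 ≅ Z^30, C_2 ≅ Z^20.

∂_1: C_1 → C_0 sends each edge [p,q] (with p < q) to q − p.
As a 10×30 matrix over Z this has rank 9, with invariant factors (1,1,1,1,1,1,1,1,1).

Boundary ∂_2: C_2 → C_1 maps a triangle to the signed sum of its edges. For instance
  ∂bdj = dj − bj + bd,
  ∂adi = di − ai + ad.
The resulting 30×20 matrix has rank 20, and its Smith normal form has invariant factors (1,1,1,1,1,1,1,1,1,1,1,1,1,1,1,1,1,1,1,2).

Computing H_k = (kernel of ∂_k) / (image of ∂_{k+1}):

  H_0: rank C_0 − rank ∂_1 = 10 − 9 = 1, and the invariant factors of ∂_1 are all 1, so H_0 ≅ Z.
  H_1: rank ker ∂_1 − rank ∂_2 = (30 − 9) − 20 = 1, and ∂_2 has invariant factor 2 > 1, so H_1 ≅ Z ⊕ Z/2.
  H_2: rank ker ∂_2 − rank ∂_3 = (20 − 20) − 0 = 0, and there is no ∂_3, so H_2 ≅ 0.

As a check, the Euler characteristic is 10 − 30 + 20 = 0, which agrees with 1 − 1 + 0 = 0.

Hence the Betti numbers are b_0 = 1, b_1 = 1, b_2 = 0.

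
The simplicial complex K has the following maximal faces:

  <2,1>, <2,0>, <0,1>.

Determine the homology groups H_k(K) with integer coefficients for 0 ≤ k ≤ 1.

H_0 = Z,  H_1 = Z.

Take the total order 0 < 1 < 2 on the vertex set. Then K (dimension 1) consists of the simplices:

  0-simplices (3): [0], [1], [2]
  1-simplices (3): [0,1], [0,2], [1,2]

so the chain groups are C_0 ≅ Z^3, C_1 ≅ Z^3.

∂_1: C_1 → C_0 maps an edge to its endpoints' difference, ∂[p,q] = q − p. For instance
  ∂[0,2] = [2] − [0].
As a 3×3 matrix over Z this has rank 2, with invariant factors (1,1).

Computing H_k = (kernel of ∂_k) / (image of ∂_{k+1}):

  H_0: rank C_0 − rank ∂_1 = 3 − 2 = 1, and the invariant factors of ∂_1 are all 1, so H_0 ≅ Z.
  H_1: rank ker ∂_1 − rank ∂_2 = (3 − 2) − 0 = 1, and there is no ∂_2, so H_1 ≅ Z.

(K is a triangulation of the circle S^1.)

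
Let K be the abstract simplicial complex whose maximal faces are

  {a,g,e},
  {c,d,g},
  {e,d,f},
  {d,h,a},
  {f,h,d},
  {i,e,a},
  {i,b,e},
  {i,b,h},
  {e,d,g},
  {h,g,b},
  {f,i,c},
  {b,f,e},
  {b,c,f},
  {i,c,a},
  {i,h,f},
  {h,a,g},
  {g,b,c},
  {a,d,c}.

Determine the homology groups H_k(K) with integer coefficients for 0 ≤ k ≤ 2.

We work with the vertex ordering a < b < c < d < e < f < g < h < i. The simplices of K, each written with vertices in increasing order, are:

  0-simplices (9): a, b, c, d, e, f, g, h, i
  1-simplices (27): ac, ad, ae, ag, ah, ai, bc, be, bf, bg, bh, bi, cd, cf, cg, ci, de, df, dg, dh, ef, eg, ei, fh, fi, gh, hi
  2-simplices (18): acd, aci, adh, aeg, aei, agh, bcf, bcg, bef, bei, bgh, bhi, cdg, cfi, def, deg, dfh, fhi

giving chain groups C_0 ≅ Z^9, C_1 ≅ Z^27, C_2 ≅ Z^18.

Boundary ∂_1: C_1 → C_0 sends each edge [p,q] (with p < q) to q − p.
The resulting 9×27 matrix has rank 8, and its Smith normal form has invariant factors (1,1,1,1,1,1,1,1).

The boundary map ∂_2: C_2 → C_1 maps a triangle to the signed sum of its edges. For instance
  ∂aci = ci − ai + ac,
  ∂acd = cd − ad + ac.
As a 27×18 matrix over Z this has rank 18, with invariant factors (1,1,1,1,1,1,1,1,1,1,1,1,1,1,1,1,1,2).

Now H_k = ker ∂_k / im ∂_{k+1}, so:

  H_0: rank C_0 − rank ∂_1 = 9 − 8 = 1, and the invariant factors of ∂_1 are all 1, so H_0 ≅ Z.
  H_1: rank ker ∂_1 − rank ∂_2 = (27 − 8) − 18 = 1, and ∂_2 has invariant factor 2 > 1, so H_1 ≅ Z ⊕ Z/2.
  H_2: rank ker ∂_2 − rank ∂_3 = (18 − 18) − 0 = 0, and there is no ∂_3, so H_2 ≅ 0.

(K is a triangulation of the Klein bottle.)

H_0 ≅ Z,  H_1 ≅ Z ⊕ Z/2,  H_2 = 0.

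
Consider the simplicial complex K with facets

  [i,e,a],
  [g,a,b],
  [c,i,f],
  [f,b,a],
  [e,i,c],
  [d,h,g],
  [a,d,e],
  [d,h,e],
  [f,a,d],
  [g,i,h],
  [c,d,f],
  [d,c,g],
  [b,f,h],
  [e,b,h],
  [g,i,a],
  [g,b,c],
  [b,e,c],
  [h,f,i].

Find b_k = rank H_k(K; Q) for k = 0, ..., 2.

b_0 = 1, b_1 = 2, b_2 = 1.

Fix the vertex order a < b < c < d < e < f < g < h < i and write every simplex with vertices in increasing order. Then dim K = 2 and the simplices of K are:

  0-simplices (9): a, b, c, d, e, f, g, h, i
  1-simplices (27): ab, ad, ae, af, ag, ai, bc, be, bf, bg, bh, cd, ce, cf, cg, ci, de, df, dg, dh, eh, ei, fh, fi, gh, gi, hi
  2-simplices (18): abf, abg, ade, adf, aei, agi, bce, bcg, beh, bfh, cdf, cdg, cei, cfi, deh, dgh, fhi, ghi

Hence C_0 ≅ Z^9, C_1 ≅ Z^27, C_2 ≅ Z^18.

The boundary map ∂_1: C_1 → C_0 is given by ∂[p,q] = [q] − [p].
The 9×27 boundary matrix has rank 8 and Smith normal form diag(1,1,1,1,1,1,1,1).

Boundary ∂_2: C_2 → C_1 sends each 2-simplex [p,q,r] to [q,r] − [p,r] + [p,q]. For instance
  ∂beh = eh − bh + be,
  ∂cfi = fi − ci + cf.
This gives a 27×18 integer matrix of rank 17; reducing to Smith normal form yields diagonal entries (1,1,1,1,1,1,1,1,1,1,1,1,1,1,1,1,1).

Computing H_k = (kernel of ∂_k) / (image of ∂_{k+1}):

  H_0: rank C_0 − rank ∂_1 = 9 − 8 = 1, and the invariant factors of ∂_1 are all 1, so H_0 = Z.
  H_1: rank ker ∂_1 − rank ∂_2 = (27 − 8) − 17 = 2, and the invariant factors of ∂_2 are all 1, so H_1 = Z^2.
  H_2: rank ker ∂_2 − rank ∂_3 = (18 − 17) − 0 = 1, and there is no ∂_3, so H_2 = Z.

As a check, the Euler characteristic is 9 − 27 + 18 = 0, which agrees with 1 − 2 + 1 = 0.

Hence the Betti numbers are b_0 = 1, b_1 = 2, b_2 = 1.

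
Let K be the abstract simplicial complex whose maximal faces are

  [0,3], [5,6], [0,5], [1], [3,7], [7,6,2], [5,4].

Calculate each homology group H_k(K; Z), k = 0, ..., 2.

H_0 ≅ Z^2,  H_1 ≅ Z,  H_2 = 0.

Order the vertices as 0 < 1 < 2 < 3 < 4 < 5 < 6 < 7. Listing each simplex with vertices in this order, K has dimension 2 with simplices:

  0-simplices (8): [0], [1], [2], [3], [4], [5], [6], [7]
  1-simplices (8): [0,3], [0,5], [2,6], [2,7], [3,7], [4,5], [5,6], [6,7]
  2-simplices (1): [2,6,7]

so the chain groups are C_0 ≅ Z^8, C_1 ≅ Z^8, C_2 ≅ Z^1.

Boundary ∂_1: C_1 → C_0 sends each edge [p,q] (with p < q) to q − p. For instance
  ∂[2,7] = [7] − [2].
This gives a 8×8 integer matrix of rank 6; reducing to Smith normal form yields diagonal entries (1,1,1,1,1,1).

Boundary ∂_2: C_2 → C_1 maps a triangle to the signed sum of its edges. For instance
  ∂[2,6,7] = [6,7] − [2,7] + [2,6].
The resulting 8×1 matrix has rank 1, and its Smith normal form has invariant factors (1).

From H_k ≅ ker(∂_k) / im(∂_{k+1}) we obtain:

  H_0: rank C_0 − rank ∂_1 = 8 − 6 = 2, and the invariant factors of ∂_1 are all 1, so H_0 = Z^2.
  H_1: rank ker ∂_1 − rank ∂_2 = (8 − 6) − 1 = 1, and the invariant factors of ∂_2 are all 1, so H_1 = Z.
  H_2: rank ker ∂_2 − rank ∂_3 = (1 − 1) − 0 = 0, and there is no ∂_3, so H_2 = 0.

As a check, the Euler characteristic is 8 − 8 + 1 = 1, which agrees with 2 − 1 + 0 = 1.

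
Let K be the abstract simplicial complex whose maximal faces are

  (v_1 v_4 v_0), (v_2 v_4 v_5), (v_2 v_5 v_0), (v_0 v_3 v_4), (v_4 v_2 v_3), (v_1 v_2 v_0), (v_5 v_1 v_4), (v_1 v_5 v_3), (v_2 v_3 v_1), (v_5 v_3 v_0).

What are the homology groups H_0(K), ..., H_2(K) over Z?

H_0 = Z,  H_1 = Z_2,  H_2 = 0.

Fix the vertex order v_0 < v_1 < v_2 < v_3 < v_4 < v_5 and write every simplex with vertices in increasing order. Then dim K = 2 and the simplices of K are:

  0-simplices (6): [v_0], [v_1], [v_2], [v_3], [v_4], [v_5]
  1-simplices (15): (15 of them)
  2-simplices (10): [v_0,v_1,v_2], [v_0,v_1,v_4], [v_0,v_2,v_5], [v_0,v_3,v_4], [v_0,v_3,v_5], [v_1,v_2,v_3], [v_1,v_3,v_5], [v_1,v_4,v_5], [v_2,v_3,v_4], [v_2,v_4,v_5]

giving chain groups C_0 ≅ Z^6, C_1 ≅ Z^15, C_2 ≅ Z^10.

∂_1: C_1 → C_0 maps an edge to its endpoints' difference, ∂[p,q] = q − p.
As a 6×15 matrix over Z this has rank 5, with invariant factors (1,1,1,1,1).

Boundary ∂_2: C_2 → C_1 acts by ∂[p,q,r] = [q,r] − [p,r] + [p,q]. For instance
  ∂[v_0,v_1,v_2] = [v_1,v_2] − [v_0,v_2] + [v_0,v_1],
  ∂[v_0,v_1,v_4] = [v_1,v_4] − [v_0,v_4] + [v_0,v_1].
The resulting 15×10 matrix has rank 10, and its Smith normal form has invariant factors (1,1,1,1,1,1,1,1,1,2).

From H_k ≅ ker(∂_k) / im(∂_{k+1}) we obtain:

  H_0: rank C_0 − rank ∂_1 = 6 − 5 = 1, and the invariant factors of ∂_1 are all 1, so H_0 = Z.
  H_1: rank ker ∂_1 − rank ∂_2 = (15 − 5) − 10 = 0, and ∂_2 has invariant factor 2 > 1, so H_1 = Z_2.
  H_2: rank ker ∂_2 − rank ∂_3 = (10 − 10) − 0 = 0, and there is no ∂_3, so H_2 = 0.

As a check, the Euler characteristic is 6 − 15 + 10 = 1, which agrees with 1 − 0 + 0 = 1.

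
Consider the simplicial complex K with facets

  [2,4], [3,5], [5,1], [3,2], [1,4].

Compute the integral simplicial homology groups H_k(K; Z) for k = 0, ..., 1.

H_0 ≅ Z,  H_1 ≅ Z.

Fix the vertex order 1 < 2 < 3 < 4 < 5 and write every simplex with vertices in increasing order. Then dim K = 1 and the simplices of K are:

  0-simplices (5): [1], [2], [3], [4], [5]
  1-simplices (5): [1,4], [1,5], [2,3], [2,4], [3,5]

Hence C_0 ≅ Z^5, C_1 ≅ Z^5.

∂_1: C_1 → C_0 is given by ∂[p,q] = [q] − [p]. For instance
  ∂[1,5] = [5] − [1].
This gives a 5×5 integer matrix of rank 4; reducing to Smith normal form yields diagonal entries (1,1,1,1).

Computing H_k = (kernel of ∂_k) / (image of ∂_{k+1}):

  H_0: rank C_0 − rank ∂_1 = 5 − 4 = 1, and the invariant factors of ∂_1 are all 1, so H_0 = Z.
  H_1: rank ker ∂_1 − rank ∂_2 = (5 − 4) − 0 = 1, and there is no ∂_2, so H_1 = Z.

(K is a triangulation of the circle S^1.)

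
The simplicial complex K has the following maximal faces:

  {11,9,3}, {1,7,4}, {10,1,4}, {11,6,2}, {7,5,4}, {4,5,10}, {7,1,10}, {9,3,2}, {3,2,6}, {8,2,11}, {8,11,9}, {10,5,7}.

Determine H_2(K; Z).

H_2 = Z.

Fix the vertex order 1 < 2 < 3 < 4 < 5 < 6 < 7 < 8 < 9 < 10 < 11 and write every simplex with vertices in increasing order. Then dim K = 2 and the simplices of K are:

  0-simplices (11): [1], [2], [3], [4], [5], [6], [7], [8], [9], [10], [11]
  1-simplices (21): [1,4], [1,7], [1,10], [2,3], [2,6], [2,8], [2,9], [2,11], [3,6], [3,9], [3,11], [4,5], [4,7], [4,10], [5,7], [5,10], [6,11], [7,10], [8,9], [8,11], [9,11]
  2-simplices (12): [1,4,7], [1,4,10], [1,7,10], [2,3,6], [2,3,9], [2,6,11], [2,8,11], [3,9,11], [4,5,7], [4,5,10], [5,7,10], [8,9,11]

Hence C_0 ≅ Z^11, C_1 ≅ Z^21, C_2 ≅ Z^12.

Boundary ∂_1: C_1 → C_0 sends each edge [p,q] (with p < q) to q − p.
The 11×21 boundary matrix has rank 9 and Smith normal form diag(1,1,1,1,1,1,1,1,1).

The boundary map ∂_2: C_2 → C_1 maps a triangle to the signed sum of its edges. For instance
  ∂[4,5,7] = [5,7] − [4,7] + [4,5],
  ∂[3,9,11] = [9,11] − [3,11] + [3,9].
The resulting 21×12 matrix has rank 11, and its Smith normal form has invariant factors (1,1,1,1,1,1,1,1,1,1,1).

Reading off H_k = ker ∂_k / im ∂_{k+1}:

  H_2: rank ker ∂_2 − rank ∂_3 = (12 − 11) − 0 = 1, and there is no ∂_3, so H_2 ≅ Z.

(K is a triangulation of the disjoint union of the 2-sphere S^2 and the cylinder S^1 x I.)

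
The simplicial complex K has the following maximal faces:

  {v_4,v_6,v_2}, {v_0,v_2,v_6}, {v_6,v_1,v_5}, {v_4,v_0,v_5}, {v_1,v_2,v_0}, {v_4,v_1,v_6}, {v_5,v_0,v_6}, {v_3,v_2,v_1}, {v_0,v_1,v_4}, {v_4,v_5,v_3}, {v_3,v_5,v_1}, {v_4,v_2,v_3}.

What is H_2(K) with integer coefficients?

H_2 ≅ 0.

Order the vertices as v_0 < v_1 < v_2 < v_3 < v_4 < v_5 < v_6. Listing each simplex with vertices in this order, K has dimension 2 with simplices:

  0-simplices (7): [v_0], [v_1], [v_2], [v_3], [v_4], [v_5], [v_6]
  1-simplices (18): (18 of them)
  2-simplices (12): (12 of them)

Hence C_0 ≅ Z^7, C_1 ≅ Z^18, C_2 ≅ Z^12.

The boundary map ∂_1: C_1 → C_0 is given by ∂[p,q] = [q] − [p].
This gives a 7×18 integer matrix of rank 6; reducing to Smith normal form yields diagonal entries (1,1,1,1,1,1).

Boundary ∂_2: C_2 → C_1 maps a triangle to the signed sum of its edges. For instance
  ∂[v_1,v_5,v_6] = [v_5,v_6] − [v_1,v_6] + [v_1,v_5],
  ∂[v_0,v_5,v_6] = [v_5,v_6] − [v_0,v_6] + [v_0,v_5].
This gives a 18×12 integer matrix of rank 12; reducing to Smith normal form yields diagonal entries (1,1,1,1,1,1,1,1,1,1,1,2).

Now H_k = ker ∂_k / im ∂_{k+1}, so:

  H_2: rank ker ∂_2 − rank ∂_3 = (12 − 12) − 0 = 0, and there is no ∂_3, so H_2 ≅ 0.

(K is a triangulation of the real projective plane RP^2.)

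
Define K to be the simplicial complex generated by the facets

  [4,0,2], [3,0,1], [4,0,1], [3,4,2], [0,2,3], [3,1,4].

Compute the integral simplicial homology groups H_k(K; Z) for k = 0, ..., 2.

Fix the vertex order 0 < 1 < 2 < 3 < 4 and write every simplex with vertices in increasing order. Then dim K = 2 and the simplices of K are:

  0-simplices (5): [0], [1], [2], [3], [4]
  1-simplices (9): [0,1], [0,2], [0,3], [0,4], [1,3], [1,4], [2,3], [2,4], [3,4]
  2-simplices (6): [0,1,3], [0,1,4], [0,2,3], [0,2,4], [1,3,4], [2,3,4]

giving chain groups C_0 ≅ Z^5, C_1 ≅ Z^9, C_2 ≅ Z^6.

The boundary map ∂_1: C_1 → C_0 sends each edge [p,q] (with p < q) to q − p. For instance
  ∂[0,4] = [4] − [0].
The resulting 5×9 matrix has rank 4, and its Smith normal form has invariant factors (1,1,1,1).

Boundary ∂_2: C_2 → C_1 maps a triangle to the signed sum of its edges. For instance
  ∂[0,2,3] = [2,3] − [0,3] + [0,2],
  ∂[0,1,3] = [1,3] − [0,3] + [0,1].
This gives a 9×6 integer matrix of rank 5; reducing to Smith normal form yields diagonal entries (1,1,1,1,1).

Reading off H_k = ker ∂_k / im ∂_{k+1}:

  H_0: rank C_0 − rank ∂_1 = 5 − 4 = 1, and the invariant factors of ∂_1 are all 1, so H_0 = Z.
  H_1: rank ker ∂_1 − rank ∂_2 = (9 − 4) − 5 = 0, and the invariant factors of ∂_2 are all 1, so H_1 = 0.
  H_2: rank ker ∂_2 − rank ∂_3 = (6 − 5) − 0 = 1, and there is no ∂_3, so H_2 = Z.

As a check, the Euler characteristic is 5 − 9 + 6 = 2, which agrees with 1 − 0 + 1 = 2.
(K is a triangulation of the 2-sphere S^2.)

H_0 ≅ Z,  H_1 = 0,  H_2 ≅ Z.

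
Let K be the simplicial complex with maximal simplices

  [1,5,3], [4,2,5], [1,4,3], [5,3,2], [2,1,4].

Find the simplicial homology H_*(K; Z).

We work with the vertex ordering 1 < 2 < 3 < 4 < 5. The simplices of K, each written with vertices in increasing order, are:

  0-simplices (5): [1], [2], [3], [4], [5]
  1-simplices (10): [1,2], [1,3], [1,4], [1,5], [2,3], [2,4], [2,5], [3,4], [3,5], [4,5]
  2-simplices (5): [1,2,4], [1,3,4], [1,3,5], [2,3,5], [2,4,5]

Hence C_0 ≅ Z^5, C_1 ≅ Z^10, C_2 ≅ Z^5.

Boundary ∂_1: C_1 → C_0 is given by ∂[p,q] = [q] − [p].
This gives a 5×10 integer matrix of rank 4; reducing to Smith normal form yields diagonal entries (1,1,1,1).

The boundary map ∂_2: C_2 → C_1 maps a triangle to the signed sum of its edges. For instance
  ∂[2,4,5] = [4,5] − [2,5] + [2,4],
  ∂[1,3,5] = [3,5] − [1,5] + [1,3].
The 10×5 boundary matrix has rank 5 and Smith normal form diag(1,1,1,1,1).

Reading off H_k = ker ∂_k / im ∂_{k+1}:

  H_0: rank C_0 − rank ∂_1 = 5 − 4 = 1, and the invariant factors of ∂_1 are all 1, so H_0 ≅ Z.
  H_1: rank ker ∂_1 − rank ∂_2 = (10 − 4) − 5 = 1, and the invariant factors of ∂_2 are all 1, so H_1 ≅ Z.
  H_2: rank ker ∂_2 − rank ∂_3 = (5 − 5) − 0 = 0, and there is no ∂_3, so H_2 ≅ 0.

(K is a triangulation of the Möbius band.)

H_0 ≅ Z,  H_1 ≅ Z,  H_2 = 0.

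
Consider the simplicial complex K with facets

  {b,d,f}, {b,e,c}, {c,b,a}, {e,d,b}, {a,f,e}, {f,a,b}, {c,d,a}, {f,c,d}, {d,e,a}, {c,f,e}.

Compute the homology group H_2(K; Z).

Order the vertices as a < b < c < d < e < f. Listing each simplex with vertices in this order, K has dimension 2 with simplices:

  0-simplices (6): a, b, c, d, e, f
  1-simplices (15): ab, ac, ad, ae, af, bc, bd, be, bf, cd, ce, cf, de, df, ef
  2-simplices (10): abc, abf, acd, ade, aef, bce, bde, bdf, cdf, cef

so the chain groups are C_0 ≅ Z^6, C_1 ≅ Z^15, C_2 ≅ Z^10.

Boundary ∂_1: C_1 → C_0 sends each edge [p,q] (with p < q) to q − p. For instance
  ∂bf = f − b.
The 6×15 boundary matrix has rank 5 and Smith normal form diag(1,1,1,1,1).

∂_2: C_2 → C_1 sends each 2-simplex [p,q,r] to [q,r] − [p,r] + [p,q]. For instance
  ∂bde = de − be + bd,
  ∂cdf = df − cf + cd.
As a 15×10 matrix over Z this has rank 10, with invariant factors (1,1,1,1,1,1,1,1,1,2).

Computing H_k = (kernel of ∂_k) / (image of ∂_{k+1}):

  H_2: rank ker ∂_2 − rank ∂_3 = (10 − 10) − 0 = 0, and there is no ∂_3, so H_2 ≅ 0.

H_2 = 0.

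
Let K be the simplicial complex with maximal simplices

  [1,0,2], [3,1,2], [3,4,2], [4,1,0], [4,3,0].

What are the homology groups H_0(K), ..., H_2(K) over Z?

H_0 ≅ Z,  H_1 ≅ Z,  H_2 = 0.

Take the total order 0 < 1 < 2 < 3 < 4 on the vertex set. Then K (dimension 2) consists of the simplices:

  0-simplices (5): [0], [1], [2], [3], [4]
  1-simplices (10): [0,1], [0,2], [0,3], [0,4], [1,2], [1,3], [1,4], [2,3], [2,4], [3,4]
  2-simplices (5): [0,1,2], [0,1,4], [0,3,4], [1,2,3], [2,3,4]

so the chain groups are C_0 ≅ Z^5, C_1 ≅ Z^10, C_2 ≅ Z^5.

∂_1: C_1 → C_0 is given by ∂[p,q] = [q] − [p]. For instance
  ∂[1,2] = [2] − [1].
This gives a 5×10 integer matrix of rank 4; reducing to Smith normal form yields diagonal entries (1,1,1,1).

∂_2: C_2 → C_1 acts by ∂[p,q,r] = [q,r] − [p,r] + [p,q]. For instance
  ∂[1,2,3] = [2,3] − [1,3] + [1,2],
  ∂[0,1,4] = [1,4] − [0,4] + [0,1].
As a 10×5 matrix over Z this has rank 5, with invariant factors (1,1,1,1,1).

Computing H_k = (kernel of ∂_k) / (image of ∂_{k+1}):

  H_0: rank C_0 − rank ∂_1 = 5 − 4 = 1, and the invariant factors of ∂_1 are all 1, so H_0 = Z.
  H_1: rank ker ∂_1 − rank ∂_2 = (10 − 4) − 5 = 1, and the invariant factors of ∂_2 are all 1, so H_1 = Z.
  H_2: rank ker ∂_2 − rank ∂_3 = (5 − 5) − 0 = 0, and there is no ∂_3, so H_2 = 0.

As a check, the Euler characteristic is 5 − 10 + 5 = 0, which agrees with 1 − 1 + 0 = 0.
(K is a triangulation of the Möbius band.)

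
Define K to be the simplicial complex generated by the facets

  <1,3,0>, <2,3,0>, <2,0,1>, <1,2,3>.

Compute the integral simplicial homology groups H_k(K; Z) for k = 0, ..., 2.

H_0 ≅ Z,  H_1 = 0,  H_2 ≅ Z.

Take the total order 0 < 1 < 2 < 3 on the vertex set. Then K (dimension 2) consists of the simplices:

  0-simplices (4): [0], [1], [2], [3]
  1-simplices (6): [0,1], [0,2], [0,3], [1,2], [1,3], [2,3]
  2-simplices (4): [0,1,2], [0,1,3], [0,2,3], [1,2,3]

Hence C_0 ≅ Z^4, C_1 ≅ Z^6, C_2 ≅ Z^4.

∂_1: C_1 → C_0 is given by ∂[p,q] = [q] − [p].
As a 4×6 matrix over Z this has rank 3, with invariant factors (1,1,1).

∂_2: C_2 → C_1 acts by ∂[p,q,r] = [q,r] − [p,r] + [p,q]. For instance
  ∂[1,2,3] = [2,3] − [1,3] + [1,2],
  ∂[0,1,2] = [1,2] − [0,2] + [0,1].
The 6×4 boundary matrix has rank 3 and Smith normal form diag(1,1,1).

Now H_k = ker ∂_k / im ∂_{k+1}, so:

  H_0: rank C_0 − rank ∂_1 = 4 − 3 = 1, and the invariant factors of ∂_1 are all 1, so H_0 ≅ Z.
  H_1: rank ker ∂_1 − rank ∂_2 = (6 − 3) − 3 = 0, and the invariant factors of ∂_2 are all 1, so H_1 ≅ 0.
  H_2: rank ker ∂_2 − rank ∂_3 = (4 − 3) − 0 = 1, and there is no ∂_3, so H_2 ≅ Z.

As a check, the Euler characteristic is 4 − 6 + 4 = 2, which agrees with 1 − 0 + 1 = 2.
(K is a triangulation of the 2-sphere S^2.)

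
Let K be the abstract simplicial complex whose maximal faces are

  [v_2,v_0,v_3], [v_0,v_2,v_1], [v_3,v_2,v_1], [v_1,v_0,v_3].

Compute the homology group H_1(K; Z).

Fix the vertex order v_0 < v_1 < v_2 < v_3 and write every simplex with vertices in increasing order. Then dim K = 2 and the simplices of K are:

  0-simplices (4): [v_0], [v_1], [v_2], [v_3]
  1-simplices (6): [v_0,v_1], [v_0,v_2], [v_0,v_3], [v_1,v_2], [v_1,v_3], [v_2,v_3]
  2-simplices (4): [v_0,v_1,v_2], [v_0,v_1,v_3], [v_0,v_2,v_3], [v_1,v_2,v_3]

so the chain groups are C_0 ≅ Z^4, C_1 ≅ Z^6, C_2 ≅ Z^4.

The boundary map ∂_1: C_1 → C_0 maps an edge to its endpoints' difference, ∂[p,q] = q − p.
The 4×6 boundary matrix has rank 3 and Smith normal form diag(1,1,1).

The boundary map ∂_2: C_2 → C_1 maps a triangle to the signed sum of its edges. For instance
  ∂[v_0,v_1,v_3] = [v_1,v_3] − [v_0,v_3] + [v_0,v_1],
  ∂[v_0,v_2,v_3] = [v_2,v_3] − [v_0,v_3] + [v_0,v_2].
The resulting 6×4 matrix has rank 3, and its Smith normal form has invariant factors (1,1,1).

Now H_k = ker ∂_k / im ∂_{k+1}, so:

  H_1: rank ker ∂_1 − rank ∂_2 = (6 − 3) − 3 = 0, and the invariant factors of ∂_2 are all 1, so H_1 ≅ 0.

H_1 ≅ 0.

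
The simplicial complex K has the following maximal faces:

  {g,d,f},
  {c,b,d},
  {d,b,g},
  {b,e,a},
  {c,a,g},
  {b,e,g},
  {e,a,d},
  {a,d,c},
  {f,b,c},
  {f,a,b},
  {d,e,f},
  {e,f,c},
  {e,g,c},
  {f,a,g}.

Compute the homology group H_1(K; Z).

Take the total order a < b < c < d < e < f < g on the vertex set. Then K (dimension 2) consists of the simplices:

  0-simplices (7): a, b, c, d, e, f, g
  1-simplices (21): ab, ac, ad, ae, af, ag, bc, bd, be, bf, bg, cd, ce, cf, cg, de, df, dg, ef, eg, fg
  2-simplices (14): abe, abf, acd, acg, ade, afg, bcd, bcf, bdg, beg, cef, ceg, def, dfg

giving chain groups C_0 ≅ Z^7, C_1 ≅ Z^21, C_2 ≅ Z^14.

∂_1: C_1 → C_0 maps an edge to its endpoints' difference, ∂[p,q] = q − p. For instance
  ∂dg = g − d.
This gives a 7×21 integer matrix of rank 6; reducing to Smith normal form yields diagonal entries (1,1,1,1,1,1).

∂_2: C_2 → C_1 maps a triangle to the signed sum of its edges. For instance
  ∂cef = ef − cf + ce,
  ∂ade = de − ae + ad.
The resulting 21×14 matrix has rank 13, and its Smith normal form has invariant factors (1,1,1,1,1,1,1,1,1,1,1,1,1).

Computing H_k = (kernel of ∂_k) / (image of ∂_{k+1}):

  H_1: rank ker ∂_1 − rank ∂_2 = (21 − 6) − 13 = 2, and the invariant factors of ∂_2 are all 1, so H_1 = Z^2.

(K is a triangulation of the torus T^2.)

H_1 = Z^2.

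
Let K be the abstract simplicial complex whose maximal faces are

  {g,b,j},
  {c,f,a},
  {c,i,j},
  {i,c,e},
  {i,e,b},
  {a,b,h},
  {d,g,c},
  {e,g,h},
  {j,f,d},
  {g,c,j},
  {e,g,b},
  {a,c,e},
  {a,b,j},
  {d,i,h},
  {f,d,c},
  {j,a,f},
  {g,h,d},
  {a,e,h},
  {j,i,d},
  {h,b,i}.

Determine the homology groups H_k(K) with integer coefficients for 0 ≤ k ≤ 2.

H_0 = Z,  H_1 = Z ⊕ Z/2,  H_2 = 0.

Fix the vertex order a < b < c < d < e < f < g < h < i < j and write every simplex with vertices in increasing order. Then dim K = 2 and the simplices of K are:

  0-simplices (10): a, b, c, d, e, f, g, h, i, j
  1-simplices (30): ab, ac, ae, af, ah, aj, be, bg, bh, bi, bj, cd, ce, cf, cg, ci, cj, df, dg, dh, di, dj, eg, eh, ei, fj, gh, gj, hi, ij
  2-simplices (20): abh, abj, ace, acf, aeh, afj, beg, bei, bgj, bhi, cdf, cdg, cei, cgj, cij, dfj, dgh, dhi, dij, egh

so the chain groups are C_0 ≅ Z^10, C_1 ≅ Z^30, C_2 ≅ Z^20.

Boundary ∂_1: C_1 → C_0 maps an edge to its endpoints' difference, ∂[p,q] = q − p.
The 10×30 boundary matrix has rank 9 and Smith normal form diag(1,1,1,1,1,1,1,1,1).

The boundary map ∂_2: C_2 → C_1 acts by ∂[p,q,r] = [q,r] − [p,r] + [p,q]. For instance
  ∂bhi = hi − bi + bh,
  ∂acf = cf − af + ac.
The resulting 30×20 matrix has rank 20, and its Smith normal form has invariant factors (1,1,1,1,1,1,1,1,1,1,1,1,1,1,1,1,1,1,1,2).

Now H_k = ker ∂_k / im ∂_{k+1}, so:

  H_0: rank C_0 − rank ∂_1 = 10 − 9 = 1, and the invariant factors of ∂_1 are all 1, so H_0 = Z.
  H_1: rank ker ∂_1 − rank ∂_2 = (30 − 9) − 20 = 1, and ∂_2 has invariant factor 2 > 1, so H_1 = Z ⊕ Z/2.
  H_2: rank ker ∂_2 − rank ∂_3 = (20 − 20) − 0 = 0, and there is no ∂_3, so H_2 = 0.

(K is a triangulation of the Klein bottle.)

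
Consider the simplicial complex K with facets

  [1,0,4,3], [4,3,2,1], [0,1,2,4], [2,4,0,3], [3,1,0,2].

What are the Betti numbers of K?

K has 5 vertices, 10 edges, 10 triangles, 5 3-simplices.
rank ∂_0 = 0, rank ∂_1 = 4 ⇒ b_0 = 5 − 0 − 4 = 1; all invariant factors of ∂_1 are 1 so no torsion. So H_0 = Z.
rank ∂_1 = 4, rank ∂_2 = 6 ⇒ b_1 = 10 − 4 − 6 = 0; all invariant factors of ∂_2 are 1 so no torsion. So H_1 = 0.
rank ∂_2 = 6, rank ∂_3 = 4 ⇒ b_2 = 10 − 6 − 4 = 0; all invariant factors of ∂_3 are 1 so no torsion. So H_2 = 0.
rank ∂_3 = 4, rank ∂_4 = 0 ⇒ b_3 = 5 − 4 − 0 = 1. So H_3 = Z.

b_0 = 1, b_1 = 0, b_2 = 0, b_3 = 1.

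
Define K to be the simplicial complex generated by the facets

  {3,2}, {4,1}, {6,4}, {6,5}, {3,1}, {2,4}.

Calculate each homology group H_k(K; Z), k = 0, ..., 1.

We work with the vertex ordering 1 < 2 < 3 < 4 < 5 < 6. The simplices of K, each written with vertices in increasing order, are:

  0-simplices (6): [1], [2], [3], [4], [5], [6]
  1-simplices (6): [1,3], [1,4], [2,3], [2,4], [4,6], [5,6]

giving chain groups C_0 ≅ Z^6, C_1 ≅ Z^6.

Boundary ∂_1: C_1 → C_0 sends each edge [p,q] (with p < q) to q − p.
The resulting 6×6 matrix has rank 5, and its Smith normal form has invariant factors (1,1,1,1,1).

From H_k ≅ ker(∂_k) / im(∂_{k+1}) we obtain:

  H_0: rank C_0 − rank ∂_1 = 6 − 5 = 1, and the invariant factors of ∂_1 are all 1, so H_0 = Z.
  H_1: rank ker ∂_1 − rank ∂_2 = (6 − 5) − 0 = 1, and there is no ∂_2, so H_1 = Z.

As a check, the Euler characteristic is 6 − 6 = 0, which agrees with 1 − 1 = 0.

H_0 = Z,  H_1 = Z.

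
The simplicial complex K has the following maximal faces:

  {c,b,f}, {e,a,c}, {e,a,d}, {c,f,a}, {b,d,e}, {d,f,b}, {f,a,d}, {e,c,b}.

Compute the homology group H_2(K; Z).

H_2 ≅ Z.

Take the total order a < b < c < d < e < f on the vertex set. Then K (dimension 2) consists of the simplices:

  0-simplices (6): a, b, c, d, e, f
  1-simplices (12): ac, ad, ae, af, bc, bd, be, bf, ce, cf, de, df
  2-simplices (8): ace, acf, ade, adf, bce, bcf, bde, bdf

Hence C_0 ≅ Z^6, C_1 ≅ Z^12, C_2 ≅ Z^8.

∂_1: C_1 → C_0 sends each edge [p,q] (with p < q) to q − p. For instance
  ∂cf = f − c.
The 6×12 boundary matrix has rank 5 and Smith normal form diag(1,1,1,1,1).

Boundary ∂_2: C_2 → C_1 acts by ∂[p,q,r] = [q,r] − [p,r] + [p,q]. For instance
  ∂acf = cf − af + ac,
  ∂bde = de − be + bd.
As a 12×8 matrix over Z this has rank 7, with invariant factors (1,1,1,1,1,1,1).

Computing H_k = (kernel of ∂_k) / (image of ∂_{k+1}):

  H_2: rank ker ∂_2 − rank ∂_3 = (8 − 7) − 0 = 1, and there is no ∂_3, so H_2 ≅ Z.

(K is a triangulation of the 2-sphere S^2.)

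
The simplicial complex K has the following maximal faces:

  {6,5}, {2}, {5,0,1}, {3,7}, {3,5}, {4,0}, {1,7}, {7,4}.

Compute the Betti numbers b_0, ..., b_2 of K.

b_0 = 2, b_1 = 2, b_2 = 0.

Order the vertices as 0 < 1 < 2 < 3 < 4 < 5 < 6 < 7. Listing each simplex with vertices in this order, K has dimension 2 with simplices:

  0-simplices (8): [0], [1], [2], [3], [4], [5], [6], [7]
  1-simplices (9): [0,1], [0,4], [0,5], [1,5], [1,7], [3,5], [3,7], [4,7], [5,6]
  2-simplices (1): [0,1,5]

so the chain groups are C_0 ≅ Z^8, C_1 ≅ Z^9, C_2 ≅ Z^1.

∂_1: C_1 → C_0 sends each edge [p,q] (with p < q) to q − p. For instance
  ∂[3,5] = [5] − [3].
The 8×9 boundary matrix has rank 6 and Smith normal form diag(1,1,1,1,1,1).

∂_2: C_2 → C_1 maps a triangle to the signed sum of its edges. For instance
  ∂[0,1,5] = [1,5] − [0,5] + [0,1].
The 9×1 boundary matrix has rank 1 and Smith normal form diag(1).

Computing H_k = (kernel of ∂_k) / (image of ∂_{k+1}):

  H_0: rank C_0 − rank ∂_1 = 8 − 6 = 2, and the invariant factors of ∂_1 are all 1, so H_0 = Z^2.
  H_1: rank ker ∂_1 − rank ∂_2 = (9 − 6) − 1 = 2, and the invariant factors of ∂_2 are all 1, so H_1 = Z^2.
  H_2: rank ker ∂_2 − rank ∂_3 = (1 − 1) − 0 = 0, and there is no ∂_3, so H_2 = 0.

As a check, the Euler characteristic is 8 − 9 + 1 = 0, which agrees with 2 − 2 + 0 = 0.

Hence the Betti numbers are b_0 = 2, b_1 = 2, b_2 = 0.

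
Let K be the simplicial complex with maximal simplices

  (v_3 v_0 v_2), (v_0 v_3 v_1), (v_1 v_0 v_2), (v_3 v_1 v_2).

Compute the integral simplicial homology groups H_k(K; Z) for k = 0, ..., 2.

H_0 ≅ Z,  H_1 = 0,  H_2 ≅ Z.

Take the total order v_0 < v_1 < v_2 < v_3 on the vertex set. Then K (dimension 2) consists of the simplices:

  0-simplices (4): [v_0], [v_1], [v_2], [v_3]
  1-simplices (6): [v_0,v_1], [v_0,v_2], [v_0,v_3], [v_1,v_2], [v_1,v_3], [v_2,v_3]
  2-simplices (4): [v_0,v_1,v_2], [v_0,v_1,v_3], [v_0,v_2,v_3], [v_1,v_2,v_3]

Hence C_0 ≅ Z^4, C_1 ≅ Z^6, C_2 ≅ Z^4.

Boundary ∂_1: C_1 → C_0 sends each edge [p,q] (with p < q) to q − p. For instance
  ∂[v_1,v_3] = [v_3] − [v_1].
As a 4×6 matrix over Z this has rank 3, with invariant factors (1,1,1).

The boundary map ∂_2: C_2 → C_1 sends each 2-simplex [p,q,r] to [q,r] − [p,r] + [p,q]. For instance
  ∂[v_0,v_1,v_3] = [v_1,v_3] − [v_0,v_3] + [v_0,v_1],
  ∂[v_1,v_2,v_3] = [v_2,v_3] − [v_1,v_3] + [v_1,v_2].
The 6×4 boundary matrix has rank 3 and Smith normal form diag(1,1,1).

Now H_k = ker ∂_k / im ∂_{k+1}, so:

  H_0: rank C_0 − rank ∂_1 = 4 − 3 = 1, and the invariant factors of ∂_1 are all 1, so H_0 = Z.
  H_1: rank ker ∂_1 − rank ∂_2 = (6 − 3) − 3 = 0, and the invariant factors of ∂_2 are all 1, so H_1 = 0.
  H_2: rank ker ∂_2 − rank ∂_3 = (4 − 3) − 0 = 1, and there is no ∂_3, so H_2 = Z.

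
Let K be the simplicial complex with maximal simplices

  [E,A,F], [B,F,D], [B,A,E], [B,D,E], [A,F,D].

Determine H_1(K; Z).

Take the total order A < B < D < E < F on the vertex set. Then K (dimension 2) consists of the simplices:

  0-simplices (5): A, B, D, E, F
  1-simplices (10): AB, AD, AE, AF, BD, BE, BF, DE, DF, EF
  2-simplices (5): ABE, ADF, AEF, BDE, BDF

Hence C_0 ≅ Z^5, C_1 ≅ Z^10, C_2 ≅ Z^5.

∂_1: C_1 → C_0 sends each edge [p,q] (with p < q) to q − p. For instance
  ∂AD = D − A.
The 5×10 boundary matrix has rank 4 and Smith normal form diag(1,1,1,1).

∂_2: C_2 → C_1 acts by ∂[p,q,r] = [q,r] − [p,r] + [p,q]. For instance
  ∂BDF = DF − BF + BD,
  ∂ADF = DF − AF + AD.
The 10×5 boundary matrix has rank 5 and Smith normal form diag(1,1,1,1,1).

Reading off H_k = ker ∂_k / im ∂_{k+1}:

  H_1: rank ker ∂_1 − rank ∂_2 = (10 − 4) − 5 = 1, and the invariant factors of ∂_2 are all 1, so H_1 ≅ Z.

H_1 ≅ Z.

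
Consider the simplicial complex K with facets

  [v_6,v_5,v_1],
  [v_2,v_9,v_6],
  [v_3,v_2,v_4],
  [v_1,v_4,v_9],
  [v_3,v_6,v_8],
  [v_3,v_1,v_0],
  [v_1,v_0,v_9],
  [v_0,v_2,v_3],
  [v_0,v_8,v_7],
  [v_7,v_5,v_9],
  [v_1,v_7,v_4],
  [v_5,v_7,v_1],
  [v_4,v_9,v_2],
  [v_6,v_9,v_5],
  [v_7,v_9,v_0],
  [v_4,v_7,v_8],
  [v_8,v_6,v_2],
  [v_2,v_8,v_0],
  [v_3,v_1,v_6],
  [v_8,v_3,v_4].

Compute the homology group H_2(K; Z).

K has 10 vertices, 30 edges, 20 triangles.
rank ∂_2 = 20, rank ∂_3 = 0 ⇒ b_2 = 20 − 20 − 0 = 0. So H_2 ≅ 0.

H_2 = 0.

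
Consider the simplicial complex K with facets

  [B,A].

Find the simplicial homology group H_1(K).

H_1 = 0.

We work with the vertex ordering A < B. The simplices of K, each written with vertices in increasing order, are:

  0-simplices (2): A, B
  1-simplices (1): AB

Hence C_0 ≅ Z^2, C_1 ≅ Z^1.

∂_1: C_1 → C_0 sends each edge [p,q] (with p < q) to q − p.
The 2×1 boundary matrix has rank 1 and Smith normal form diag(1).

From H_k ≅ ker(∂_k) / im(∂_{k+1}) we obtain:

  H_1: rank ker ∂_1 − rank ∂_2 = (1 − 1) − 0 = 0, and there is no ∂_2, so H_1 ≅ 0.

(K is a triangulation of the 1-simplex.)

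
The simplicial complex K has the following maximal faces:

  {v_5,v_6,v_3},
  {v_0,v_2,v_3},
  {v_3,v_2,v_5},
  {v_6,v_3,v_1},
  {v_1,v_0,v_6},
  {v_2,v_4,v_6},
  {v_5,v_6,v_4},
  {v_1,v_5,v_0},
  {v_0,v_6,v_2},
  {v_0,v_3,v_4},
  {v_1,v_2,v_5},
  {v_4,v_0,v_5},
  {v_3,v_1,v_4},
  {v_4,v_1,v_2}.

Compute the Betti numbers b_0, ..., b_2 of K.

b_0 = 1, b_1 = 2, b_2 = 1.

K has 7 vertices, 21 edges, 14 triangles.
rank ∂_0 = 0, rank ∂_1 = 6 ⇒ b_0 = 7 − 0 − 6 = 1; all invariant factors of ∂_1 are 1 so no torsion. So H_0 = Z.
rank ∂_1 = 6, rank ∂_2 = 13 ⇒ b_1 = 21 − 6 − 13 = 2; all invariant factors of ∂_2 are 1 so no torsion. So H_1 = Z^2.
rank ∂_2 = 13, rank ∂_3 = 0 ⇒ b_2 = 14 − 13 − 0 = 1. So H_2 = Z.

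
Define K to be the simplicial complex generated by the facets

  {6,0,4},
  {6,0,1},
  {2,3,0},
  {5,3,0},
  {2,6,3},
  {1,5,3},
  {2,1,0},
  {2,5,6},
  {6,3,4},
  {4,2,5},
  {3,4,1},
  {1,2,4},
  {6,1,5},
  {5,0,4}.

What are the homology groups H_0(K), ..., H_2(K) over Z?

H_0 ≅ Z,  H_1 ≅ Z^2,  H_2 ≅ Z.

Fix the vertex order 0 < 1 < 2 < 3 < 4 < 5 < 6 and write every simplex with vertices in increasing order. Then dim K = 2 and the simplices of K are:

  0-simplices (7): [0], [1], [2], [3], [4], [5], [6]
  1-simplices (21): [0,1], [0,2], [0,3], [0,4], [0,5], [0,6], [1,2], [1,3], [1,4], [1,5], [1,6], [2,3], [2,4], [2,5], [2,6], [3,4], [3,5], [3,6], [4,5], [4,6], [5,6]
  2-simplices (14): [0,1,2], [0,1,6], [0,2,3], [0,3,5], [0,4,5], [0,4,6], [1,2,4], [1,3,4], [1,3,5], [1,5,6], [2,3,6], [2,4,5], [2,5,6], [3,4,6]

so the chain groups are C_0 ≅ Z^7, C_1 ≅ Z^21, C_2 ≅ Z^14.

Boundary ∂_1: C_1 → C_0 maps an edge to its endpoints' difference, ∂[p,q] = q − p. For instance
  ∂[1,3] = [3] − [1].
As a 7×21 matrix over Z this has rank 6, with invariant factors (1,1,1,1,1,1).

Boundary ∂_2: C_2 → C_1 sends each 2-simplex [p,q,r] to [q,r] − [p,r] + [p,q]. For instance
  ∂[0,1,2] = [1,2] − [0,2] + [0,1],
  ∂[3,4,6] = [4,6] − [3,6] + [3,4].
This gives a 21×14 integer matrix of rank 13; reducing to Smith normal form yields diagonal entries (1,1,1,1,1,1,1,1,1,1,1,1,1).

From H_k ≅ ker(∂_k) / im(∂_{k+1}) we obtain:

  H_0: rank C_0 − rank ∂_1 = 7 − 6 = 1, and the invariant factors of ∂_1 are all 1, so H_0 = Z.
  H_1: rank ker ∂_1 − rank ∂_2 = (21 − 6) − 13 = 2, and the invariant factors of ∂_2 are all 1, so H_1 = Z^2.
  H_2: rank ker ∂_2 − rank ∂_3 = (14 − 13) − 0 = 1, and there is no ∂_3, so H_2 = Z.

As a check, the Euler characteristic is 7 − 21 + 14 = 0, which agrees with 1 − 2 + 1 = 0.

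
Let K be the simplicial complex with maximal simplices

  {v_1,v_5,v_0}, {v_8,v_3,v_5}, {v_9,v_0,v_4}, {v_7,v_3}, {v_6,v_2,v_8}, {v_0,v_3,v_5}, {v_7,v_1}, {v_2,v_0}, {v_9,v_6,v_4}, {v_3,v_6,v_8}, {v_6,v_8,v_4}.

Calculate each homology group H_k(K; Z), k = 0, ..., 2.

H_0 ≅ Z,  H_1 ≅ Z^3,  H_2 = 0.

K has 10 vertices, 20 edges, 8 triangles.
rank ∂_0 = 0, rank ∂_1 = 9 ⇒ b_0 = 10 − 0 − 9 = 1; all invariant factors of ∂_1 are 1 so no torsion. So H_0 = Z.
rank ∂_1 = 9, rank ∂_2 = 8 ⇒ b_1 = 20 − 9 − 8 = 3; all invariant factors of ∂_2 are 1 so no torsion. So H_1 = Z^3.
rank ∂_2 = 8, rank ∂_3 = 0 ⇒ b_2 = 8 − 8 − 0 = 0. So H_2 = 0.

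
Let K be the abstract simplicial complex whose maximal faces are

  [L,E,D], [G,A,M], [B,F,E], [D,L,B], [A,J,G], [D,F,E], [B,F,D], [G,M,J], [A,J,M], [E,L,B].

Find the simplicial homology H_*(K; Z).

H_0 = Z^2,  H_1 = 0,  H_2 = Z^2.

Take the total order A < B < D < E < F < G < J < L < M on the vertex set. Then K (dimension 2) consists of the simplices:

  0-simplices (9): A, B, D, E, F, G, J, L, M
  1-simplices (15): AG, AJ, AM, BD, BE, BF, BL, DE, DF, DL, EF, EL, GJ, GM, JM
  2-simplices (10): AGJ, AGM, AJM, BDF, BDL, BEF, BEL, DEF, DEL, GJM

so the chain groups are C_0 ≅ Z^9, C_1 ≅ Z^15, C_2 ≅ Z^10.

The boundary map ∂_1: C_1 → C_0 is given by ∂[p,q] = [q] − [p].
The 9×15 boundary matrix has rank 7 and Smith normal form diag(1,1,1,1,1,1,1).

The boundary map ∂_2: C_2 → C_1 maps a triangle to the signed sum of its edges. For instance
  ∂BDL = DL − BL + BD,
  ∂BEF = EF − BF + BE.
As a 15×10 matrix over Z this has rank 8, with invariant factors (1,1,1,1,1,1,1,1).

Now H_k = ker ∂_k / im ∂_{k+1}, so:

  H_0: rank C_0 − rank ∂_1 = 9 − 7 = 2, and the invariant factors of ∂_1 are all 1, so H_0 ≅ Z^2.
  H_1: rank ker ∂_1 − rank ∂_2 = (15 − 7) − 8 = 0, and the invariant factors of ∂_2 are all 1, so H_1 ≅ 0.
  H_2: rank ker ∂_2 − rank ∂_3 = (10 − 8) − 0 = 2, and there is no ∂_3, so H_2 ≅ Z^2.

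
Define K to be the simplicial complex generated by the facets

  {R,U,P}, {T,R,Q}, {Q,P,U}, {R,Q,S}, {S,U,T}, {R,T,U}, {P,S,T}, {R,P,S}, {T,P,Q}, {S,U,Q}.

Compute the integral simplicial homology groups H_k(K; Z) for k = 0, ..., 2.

H_0 = Z,  H_1 = Z/2,  H_2 = 0.

Order the vertices as P < Q < R < S < T < U. Listing each simplex with vertices in this order, K has dimension 2 with simplices:

  0-simplices (6): P, Q, R, S, T, U
  1-simplices (15): PQ, PR, PS, PT, PU, QR, QS, QT, QU, RS, RT, RU, ST, SU, TU
  2-simplices (10): PQT, PQU, PRS, PRU, PST, QRS, QRT, QSU, RTU, STU

giving chain groups C_0 ≅ Z^6, C_1 ≅ Z^15, C_2 ≅ Z^10.

∂_1: C_1 → C_0 is given by ∂[p,q] = [q] − [p].
This gives a 6×15 integer matrix of rank 5; reducing to Smith normal form yields diagonal entries (1,1,1,1,1).

The boundary map ∂_2: C_2 → C_1 maps a triangle to the signed sum of its edges. For instance
  ∂STU = TU − SU + ST,
  ∂QRS = RS − QS + QR.
The 15×10 boundary matrix has rank 10 and Smith normal form diag(1,1,1,1,1,1,1,1,1,2).

Reading off H_k = ker ∂_k / im ∂_{k+1}:

  H_0: rank C_0 − rank ∂_1 = 6 − 5 = 1, and the invariant factors of ∂_1 are all 1, so H_0 = Z.
  H_1: rank ker ∂_1 − rank ∂_2 = (15 − 5) − 10 = 0, and ∂_2 has invariant factor 2 > 1, so H_1 = Z/2.
  H_2: rank ker ∂_2 − rank ∂_3 = (10 − 10) − 0 = 0, and there is no ∂_3, so H_2 = 0.

As a check, the Euler characteristic is 6 − 15 + 10 = 1, which agrees with 1 − 0 + 0 = 1.
(K is a triangulation of the real projective plane RP^2.)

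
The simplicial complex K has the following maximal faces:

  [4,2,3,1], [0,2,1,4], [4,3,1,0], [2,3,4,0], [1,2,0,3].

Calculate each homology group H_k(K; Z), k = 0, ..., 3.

Take the total order 0 < 1 < 2 < 3 < 4 on the vertex set. Then K (dimension 3) consists of the simplices:

  0-simplices (5): [0], [1], [2], [3], [4]
  1-simplices (10): [0,1], [0,2], [0,3], [0,4], [1,2], [1,3], [1,4], [2,3], [2,4], [3,4]
  2-simplices (10): [0,1,2], [0,1,3], [0,1,4], [0,2,3], [0,2,4], [0,3,4], [1,2,3], [1,2,4], [1,3,4], [2,3,4]
  3-simplices (5): [0,1,2,3], [0,1,2,4], [0,1,3,4], [0,2,3,4], [1,2,3,4]

so the chain groups are C_0 ≅ Z^5, C_1 ≅ Z^10, C_2 ≅ Z^10, C_3 ≅ Z^5.

The boundary map ∂_1: C_1 → C_0 maps an edge to its endpoints' difference, ∂[p,q] = q − p. For instance
  ∂[2,3] = [3] − [2].
This gives a 5×10 integer matrix of rank 4; reducing to Smith normal form yields diagonal entries (1,1,1,1).

The boundary map ∂_2: C_2 → C_1 acts by ∂[p,q,r] = [q,r] − [p,r] + [p,q]. For instance
  ∂[0,2,3] = [2,3] − [0,3] + [0,2],
  ∂[0,1,4] = [1,4] − [0,4] + [0,1].
The resulting 10×10 matrix has rank 6, and its Smith normal form has invariant factors (1,1,1,1,1,1).

Boundary ∂_3: C_3 → C_2 sends each 3-simplex σ to the alternating sum Σ_i (−1)^i (σ with its i-th vertex removed). For instance
  ∂[0,1,2,3] = [1,2,3] − [0,2,3] + [0,1,3] − [0,1,2],
  ∂[1,2,3,4] = [2,3,4] − [1,3,4] + [1,2,4] − [1,2,3].
This gives a 10×5 integer matrix of rank 4; reducing to Smith normal form yields diagonal entries (1,1,1,1).

From H_k ≅ ker(∂_k) / im(∂_{k+1}) we obtain:

  H_0: rank C_0 − rank ∂_1 = 5 − 4 = 1, and the invariant factors of ∂_1 are all 1, so H_0 = Z.
  H_1: rank ker ∂_1 − rank ∂_2 = (10 − 4) − 6 = 0, and the invariant factors of ∂_2 are all 1, so H_1 = 0.
  H_2: rank ker ∂_2 − rank ∂_3 = (10 − 6) − 4 = 0, and the invariant factors of ∂_3 are all 1, so H_2 = 0.
  H_3: rank ker ∂_3 − rank ∂_4 = (5 − 4) − 0 = 1, and there is no ∂_4, so H_3 = Z.

(K is a triangulation of the 3-sphere S^3.)

H_0 = Z,  H_1 = 0,  H_2 = 0,  H_3 = Z.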